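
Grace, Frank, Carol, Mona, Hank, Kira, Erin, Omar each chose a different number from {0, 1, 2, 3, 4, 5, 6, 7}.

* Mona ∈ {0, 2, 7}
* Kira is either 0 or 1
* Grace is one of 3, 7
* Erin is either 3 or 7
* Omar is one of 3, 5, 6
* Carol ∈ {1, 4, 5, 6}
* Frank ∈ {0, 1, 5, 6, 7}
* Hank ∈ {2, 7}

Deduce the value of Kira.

1

The 8 variables draw from only 8 values {0, 1, 2, 3, 4, 5, 6, 7}, so each is used; only Carol can be 4, hence Carol = 4.
Grace and Erin between them cover only {3, 7} — a naked pair. Remove those values from Frank, Mona, Hank, Omar.
Hank must be 2 (only option left). So Mona can't be 2.
That leaves Mona = 0. Strike 0 from Frank, Kira.
So Kira = 1.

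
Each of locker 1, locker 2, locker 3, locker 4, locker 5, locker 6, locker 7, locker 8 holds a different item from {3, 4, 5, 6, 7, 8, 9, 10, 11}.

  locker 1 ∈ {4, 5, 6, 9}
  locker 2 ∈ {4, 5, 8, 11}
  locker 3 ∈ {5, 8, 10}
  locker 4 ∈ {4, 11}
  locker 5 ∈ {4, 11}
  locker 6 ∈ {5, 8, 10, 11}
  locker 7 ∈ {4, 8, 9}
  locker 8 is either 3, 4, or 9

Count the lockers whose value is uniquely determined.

Among the 8 variables, 3 fits only locker 8 (and all 8 values in {3, 4, 5, 6, 8, 9, 10, 11} must be used), so locker 8 = 3.
The 7 still-open variables together cover exactly {4, 5, 6, 8, 9, 10, 11} — 7 values for 7 variables — and 6 appears only in locker 1's list, so locker 1 = 6.
The 6 still-open variables draw from only 6 values {4, 5, 8, 9, 10, 11}, so each is used; only locker 7 can be 9, hence locker 7 = 9.
The 2 variables locker 4 and locker 5 are confined to {4, 11}, which locks those values in; drop them from locker 2, locker 6.
Determined: locker 1=6, locker 7=9, locker 8=3. The other lockers each still have more than one consistent value. That makes 3.

3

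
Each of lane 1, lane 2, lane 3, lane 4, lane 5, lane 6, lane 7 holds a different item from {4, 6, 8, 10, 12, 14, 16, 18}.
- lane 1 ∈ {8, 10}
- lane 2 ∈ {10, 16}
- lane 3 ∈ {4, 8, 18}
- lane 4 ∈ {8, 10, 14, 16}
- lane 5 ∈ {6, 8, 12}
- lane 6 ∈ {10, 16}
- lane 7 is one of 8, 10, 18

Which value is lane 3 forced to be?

lane 2 and lane 6 share exactly the 2 values {10, 16}; by pigeonhole those values go to them, so strike 10, 16 from lane 1, lane 4, lane 7.
lane 1 has just one choice, so lane 1 = 8. Strike 8 from lane 3, lane 4, lane 5, lane 7.
lane 4 has just one choice, so lane 4 = 14.
lane 7's domain is down to {18}, so lane 7 = 18. Remove 18 from lane 3.
So lane 3 = 4.

4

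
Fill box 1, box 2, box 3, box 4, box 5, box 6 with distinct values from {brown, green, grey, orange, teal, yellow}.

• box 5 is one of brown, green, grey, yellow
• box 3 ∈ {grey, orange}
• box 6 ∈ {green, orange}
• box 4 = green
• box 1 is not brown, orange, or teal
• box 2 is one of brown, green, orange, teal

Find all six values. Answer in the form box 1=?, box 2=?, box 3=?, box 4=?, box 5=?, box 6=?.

box 4 must be green (only option left). So box 1, box 2, box 5, box 6 can't be green.
That leaves box 6 = orange. Eliminate orange elsewhere: box 2, box 3.
box 3 must be grey (only option left). Strike grey from box 1, box 5.
That leaves box 1 = yellow. So box 5 can't be yellow.
box 5 must be brown (only option left). Eliminate brown elsewhere: box 2.
That leaves box 2 = teal.

box 1=yellow, box 2=teal, box 3=grey, box 4=green, box 5=brown, box 6=orange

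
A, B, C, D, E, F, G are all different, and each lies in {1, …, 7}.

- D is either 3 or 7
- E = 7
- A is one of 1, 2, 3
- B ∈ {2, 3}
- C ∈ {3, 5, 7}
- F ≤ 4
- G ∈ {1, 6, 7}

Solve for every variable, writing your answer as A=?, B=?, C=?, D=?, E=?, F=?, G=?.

E's domain is down to {7}, so E = 7. So C, D, G can't be 7.
D must be 3 (only option left). Remove 3 from A, B, C, F.
B's domain is down to {2}, so B = 2. Strike 2 from A, F.
C must be 5 (only option left).
A's domain is down to {1}, so A = 1. Eliminate 1 elsewhere: F, G.
F's domain is down to {4}, so F = 4.
G's domain is down to {6}, so G = 6.

A=1, B=2, C=5, D=3, E=7, F=4, G=6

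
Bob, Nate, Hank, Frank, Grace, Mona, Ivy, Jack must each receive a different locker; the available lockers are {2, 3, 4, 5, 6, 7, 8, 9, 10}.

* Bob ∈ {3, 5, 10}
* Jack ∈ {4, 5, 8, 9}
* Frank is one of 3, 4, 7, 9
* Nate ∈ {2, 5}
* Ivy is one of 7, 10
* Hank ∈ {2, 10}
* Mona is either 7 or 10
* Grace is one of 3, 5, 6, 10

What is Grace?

The 2 variables Mona and Ivy are confined to {7, 10}, which locks those values in; drop them from Bob, Hank, Frank, Grace.
Hank must be 2 (only option left). Strike 2 from Nate.
Nate has just one choice, so Nate = 5. Eliminate 5 elsewhere: Bob, Grace, Jack.
Bob must be 3 (only option left). Strike 3 from Frank, Grace.
So Grace = 6.

6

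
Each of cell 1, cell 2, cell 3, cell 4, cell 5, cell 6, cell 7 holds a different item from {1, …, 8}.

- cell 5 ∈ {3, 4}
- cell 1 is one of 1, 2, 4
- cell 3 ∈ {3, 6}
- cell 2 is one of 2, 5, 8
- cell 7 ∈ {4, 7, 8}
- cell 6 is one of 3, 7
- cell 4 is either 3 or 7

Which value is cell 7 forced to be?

cell 4 and cell 6 between them cover only {3, 7} — a naked pair. Remove those values from cell 3, cell 5, cell 7.
cell 3 must be 6 (only option left).
That leaves cell 5 = 4. Eliminate 4 elsewhere: cell 1, cell 7.
So cell 7 = 8.

8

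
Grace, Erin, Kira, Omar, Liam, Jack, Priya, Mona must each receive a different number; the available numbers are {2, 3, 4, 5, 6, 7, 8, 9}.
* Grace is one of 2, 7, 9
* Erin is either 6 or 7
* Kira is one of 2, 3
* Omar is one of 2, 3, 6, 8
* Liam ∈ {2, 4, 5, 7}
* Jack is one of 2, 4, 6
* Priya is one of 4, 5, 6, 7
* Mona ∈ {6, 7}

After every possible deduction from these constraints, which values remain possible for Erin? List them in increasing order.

The 8 variables together cover exactly {2, 3, 4, 5, 6, 7, 8, 9} — 8 values for 8 variables — and 8 appears only in Omar's list, so Omar = 8.
The 7 still-open variables together cover exactly {2, 3, 4, 5, 6, 7, 9} — 7 values for 7 variables — and 3 appears only in Kira's list, so Kira = 3.
Among the 6 still-open variables, 9 fits only Grace (and all 6 values in {2, 4, 5, 6, 7, 9} must be used), so Grace = 9.
Erin and Mona share exactly the 2 values {6, 7}; by pigeonhole those values go to them, so strike 6, 7 from Liam, Jack, Priya.
No further eliminations apply; Erin can still be any of 6, 7.

6, 7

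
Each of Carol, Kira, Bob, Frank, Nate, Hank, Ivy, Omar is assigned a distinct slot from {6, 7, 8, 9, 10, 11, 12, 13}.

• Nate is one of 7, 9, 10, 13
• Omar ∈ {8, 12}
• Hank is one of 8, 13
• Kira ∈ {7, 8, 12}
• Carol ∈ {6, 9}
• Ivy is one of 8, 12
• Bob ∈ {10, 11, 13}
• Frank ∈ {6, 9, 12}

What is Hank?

13

Among the 8 variables, 11 fits only Bob (and all 8 values in {6, 7, 8, 9, 10, 11, 12, 13} must be used), so Bob = 11.
The 7 still-open variables together cover exactly {6, 7, 8, 9, 10, 12, 13} — 7 values for 7 variables — and 10 appears only in Nate's list, so Nate = 10.
Among the 6 still-open variables, 7 fits only Kira (and all 6 values in {6, 7, 8, 9, 12, 13} must be used), so Kira = 7.
The 5 still-open variables draw from only 5 values {6, 8, 9, 12, 13}, so each is used; only Hank can be 13, hence Hank = 13.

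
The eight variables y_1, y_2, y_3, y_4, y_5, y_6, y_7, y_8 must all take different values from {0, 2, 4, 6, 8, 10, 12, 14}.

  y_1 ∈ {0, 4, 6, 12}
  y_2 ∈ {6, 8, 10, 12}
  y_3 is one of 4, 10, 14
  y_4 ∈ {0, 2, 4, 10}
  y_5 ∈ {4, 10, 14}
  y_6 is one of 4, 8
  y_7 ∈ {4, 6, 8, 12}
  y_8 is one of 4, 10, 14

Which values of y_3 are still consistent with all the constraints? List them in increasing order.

4, 10, 14

The 8 variables draw from only 8 values {0, 2, 4, 6, 8, 10, 12, 14}, so each is used; only y_4 can be 2, hence y_4 = 2.
The 7 still-open variables together cover exactly {0, 4, 6, 8, 10, 12, 14} — 7 values for 7 variables — and 0 appears only in y_1's list, so y_1 = 0.
y_3, y_5, y_8 share exactly the 3 values {4, 10, 14}; by pigeonhole those values go to them, so strike 4, 10, 14 from y_2, y_6, y_7.
y_6 has just one choice, so y_6 = 8. Remove 8 from y_2, y_7.
No further eliminations apply; y_3 can still be any of 4, 10, 14.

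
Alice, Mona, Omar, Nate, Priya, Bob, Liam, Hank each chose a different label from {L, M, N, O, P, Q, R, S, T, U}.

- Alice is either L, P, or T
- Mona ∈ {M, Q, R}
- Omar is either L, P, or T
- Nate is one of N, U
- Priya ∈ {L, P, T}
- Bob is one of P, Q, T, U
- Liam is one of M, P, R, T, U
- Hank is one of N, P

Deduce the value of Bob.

Alice, Omar, Priya share exactly the 3 values {L, P, T}; by pigeonhole those values go to them, so strike L, P, T from Bob, Liam, Hank.
That leaves Hank = N. Remove N from Nate.
That leaves Nate = U. Eliminate U elsewhere: Bob, Liam.
So Bob = Q.

Q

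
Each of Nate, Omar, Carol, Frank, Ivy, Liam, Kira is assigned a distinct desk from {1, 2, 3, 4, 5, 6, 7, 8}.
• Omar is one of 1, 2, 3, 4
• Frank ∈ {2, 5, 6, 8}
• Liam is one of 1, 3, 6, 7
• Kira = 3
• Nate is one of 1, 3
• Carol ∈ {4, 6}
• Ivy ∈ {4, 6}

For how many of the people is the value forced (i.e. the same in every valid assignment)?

4

Kira has just one choice, so Kira = 3. Remove 3 from Nate, Omar, Liam.
Nate has just one choice, so Nate = 1. Remove 1 from Omar, Liam.
Carol and Ivy between them cover only {4, 6} — a naked pair. Remove those values from Omar, Frank, Liam.
Omar has just one choice, so Omar = 2. Strike 2 from Frank.
Liam must be 7 (only option left).
Determined: Nate=1, Omar=2, Liam=7, Kira=3. The other people each still have more than one consistent value. That makes 4.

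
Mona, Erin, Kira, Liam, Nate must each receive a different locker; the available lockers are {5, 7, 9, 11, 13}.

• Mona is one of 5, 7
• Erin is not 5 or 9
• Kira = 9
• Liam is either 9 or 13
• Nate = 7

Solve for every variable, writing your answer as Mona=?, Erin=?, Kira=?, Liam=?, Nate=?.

Kira must be 9 (only option left). So Liam can't be 9.
That leaves Liam = 13. Strike 13 from Erin.
Nate must be 7 (only option left). So Mona, Erin can't be 7.
Mona has just one choice, so Mona = 5.
Erin has just one choice, so Erin = 11.

Mona=5, Erin=11, Kira=9, Liam=13, Nate=7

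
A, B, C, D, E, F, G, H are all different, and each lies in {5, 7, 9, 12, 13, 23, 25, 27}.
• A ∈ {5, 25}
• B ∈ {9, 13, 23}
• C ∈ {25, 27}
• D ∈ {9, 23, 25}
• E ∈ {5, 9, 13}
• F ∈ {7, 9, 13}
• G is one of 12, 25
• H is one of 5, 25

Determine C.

The 8 variables draw from only 8 values {5, 7, 9, 12, 13, 23, 25, 27}, so each is used; only F can be 7, hence F = 7.
Among the 7 still-open variables, 12 fits only G (and all 7 values in {5, 9, 12, 13, 23, 25, 27} must be used), so G = 12.
The 6 still-open variables together cover exactly {5, 9, 13, 23, 25, 27} — 6 values for 6 variables — and 27 appears only in C's list, so C = 27.

27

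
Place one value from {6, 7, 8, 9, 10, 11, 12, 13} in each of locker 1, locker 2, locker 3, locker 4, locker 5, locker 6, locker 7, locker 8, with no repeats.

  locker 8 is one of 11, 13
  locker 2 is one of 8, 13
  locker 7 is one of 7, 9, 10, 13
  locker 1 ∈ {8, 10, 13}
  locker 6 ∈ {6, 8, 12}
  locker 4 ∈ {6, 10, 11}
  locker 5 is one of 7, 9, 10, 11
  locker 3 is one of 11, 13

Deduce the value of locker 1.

10

The 8 variables together cover exactly {6, 7, 8, 9, 10, 11, 12, 13} — 8 values for 8 variables — and 12 appears only in locker 6's list, so locker 6 = 12.
The 7 still-open variables draw from only 7 values {6, 7, 8, 9, 10, 11, 13}, so each is used; only locker 4 can be 6, hence locker 4 = 6.
locker 3 and locker 8 between them cover only {11, 13} — a naked pair. Remove those values from locker 1, locker 2, locker 5, locker 7.
That leaves locker 2 = 8. Strike 8 from locker 1.
So locker 1 = 10.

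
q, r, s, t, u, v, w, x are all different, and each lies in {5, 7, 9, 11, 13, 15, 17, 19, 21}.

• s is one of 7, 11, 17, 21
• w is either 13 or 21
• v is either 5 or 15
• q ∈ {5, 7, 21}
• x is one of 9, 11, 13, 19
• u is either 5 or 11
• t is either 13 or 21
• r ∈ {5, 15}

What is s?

17

The 2 variables r and v are confined to {5, 15}, which locks those values in; drop them from q, u.
That leaves u = 11. Eliminate 11 elsewhere: s, x.
t and w share exactly the 2 values {13, 21}; by pigeonhole those values go to them, so strike 13, 21 from q, s, x.
q has just one choice, so q = 7. Strike 7 from s.
So s = 17.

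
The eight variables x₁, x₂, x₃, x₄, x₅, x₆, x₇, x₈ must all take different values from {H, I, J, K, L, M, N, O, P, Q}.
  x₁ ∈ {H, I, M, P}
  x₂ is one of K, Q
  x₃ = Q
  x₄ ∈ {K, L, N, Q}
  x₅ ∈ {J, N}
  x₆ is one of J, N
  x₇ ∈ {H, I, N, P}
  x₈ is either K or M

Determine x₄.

L

x₃ must be Q (only option left). So x₂, x₄ can't be Q.
That leaves x₂ = K. Remove K from x₄, x₈.
x₈ has just one choice, so x₈ = M. Remove M from x₁.
x₅ and x₆ share exactly the 2 values {J, N}; by pigeonhole those values go to them, so strike J, N from x₄, x₇.
So x₄ = L.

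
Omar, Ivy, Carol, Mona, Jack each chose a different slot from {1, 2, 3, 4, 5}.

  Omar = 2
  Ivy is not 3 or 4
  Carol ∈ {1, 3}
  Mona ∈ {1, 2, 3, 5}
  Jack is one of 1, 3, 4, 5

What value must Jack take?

Omar's domain is down to {2}, so Omar = 2. Eliminate 2 elsewhere: Ivy, Mona.
Among the 4 still-open variables, 4 fits only Jack (and all 4 values in {1, 3, 4, 5} must be used), so Jack = 4.

4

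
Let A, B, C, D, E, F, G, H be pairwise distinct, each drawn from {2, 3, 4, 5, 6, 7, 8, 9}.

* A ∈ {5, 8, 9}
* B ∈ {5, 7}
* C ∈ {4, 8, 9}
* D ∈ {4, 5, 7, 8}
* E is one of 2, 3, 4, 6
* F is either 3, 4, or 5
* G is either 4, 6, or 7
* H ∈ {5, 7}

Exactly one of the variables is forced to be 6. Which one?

The 8 variables draw from only 8 values {2, 3, 4, 5, 6, 7, 8, 9}, so each is used; only E can be 2, hence E = 2.
The 7 still-open variables draw from only 7 values {3, 4, 5, 6, 7, 8, 9}, so each is used; only F can be 3, hence F = 3.
The 6 still-open variables draw from only 6 values {4, 5, 6, 7, 8, 9}, so each is used; only G can be 6, hence G = 6.

G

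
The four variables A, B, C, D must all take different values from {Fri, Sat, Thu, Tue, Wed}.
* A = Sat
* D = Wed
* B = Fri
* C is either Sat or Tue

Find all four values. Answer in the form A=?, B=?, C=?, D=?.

A has just one choice, so A = Sat. Eliminate Sat elsewhere: C.
B has just one choice, so B = Fri.
C must be Tue (only option left).
That leaves D = Wed.

A=Sat, B=Fri, C=Tue, D=Wed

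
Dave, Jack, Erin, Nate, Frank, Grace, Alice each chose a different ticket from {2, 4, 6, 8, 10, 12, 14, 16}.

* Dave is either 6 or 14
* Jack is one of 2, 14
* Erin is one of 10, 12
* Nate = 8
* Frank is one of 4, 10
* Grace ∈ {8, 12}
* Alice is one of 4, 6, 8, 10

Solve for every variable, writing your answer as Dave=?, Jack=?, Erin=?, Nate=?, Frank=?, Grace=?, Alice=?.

Nate has just one choice, so Nate = 8. Eliminate 8 elsewhere: Grace, Alice.
Grace must be 12 (only option left). Eliminate 12 elsewhere: Erin.
Erin must be 10 (only option left). Strike 10 from Frank, Alice.
Frank's domain is down to {4}, so Frank = 4. So Alice can't be 4.
Alice's domain is down to {6}, so Alice = 6. Eliminate 6 elsewhere: Dave.
Dave must be 14 (only option left). So Jack can't be 14.
Jack must be 2 (only option left).

Dave=14, Jack=2, Erin=10, Nate=8, Frank=4, Grace=12, Alice=6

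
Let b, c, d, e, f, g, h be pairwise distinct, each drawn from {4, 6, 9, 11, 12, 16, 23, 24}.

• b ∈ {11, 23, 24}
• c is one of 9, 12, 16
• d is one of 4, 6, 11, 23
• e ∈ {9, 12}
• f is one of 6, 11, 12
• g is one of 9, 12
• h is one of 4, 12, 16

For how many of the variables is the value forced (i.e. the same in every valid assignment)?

The 2 variables e and g are confined to {9, 12}, which locks those values in; drop them from c, f, h.
c's domain is down to {16}, so c = 16. So h can't be 16.
h must be 4 (only option left). Eliminate 4 elsewhere: d.
Determined: c=16, h=4. The other variables each still have more than one consistent value. That makes 2.

2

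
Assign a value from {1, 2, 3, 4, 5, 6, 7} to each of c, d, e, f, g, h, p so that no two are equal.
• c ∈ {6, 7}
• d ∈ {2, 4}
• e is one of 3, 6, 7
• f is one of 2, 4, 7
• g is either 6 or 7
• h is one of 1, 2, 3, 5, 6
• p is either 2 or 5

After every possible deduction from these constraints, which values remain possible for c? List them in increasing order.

The 7 variables together cover exactly {1, 2, 3, 4, 5, 6, 7} — 7 values for 7 variables — and 1 appears only in h's list, so h = 1.
The 6 still-open variables together cover exactly {2, 3, 4, 5, 6, 7} — 6 values for 6 variables — and 3 appears only in e's list, so e = 3.
The 5 still-open variables together cover exactly {2, 4, 5, 6, 7} — 5 values for 5 variables — and 5 appears only in p's list, so p = 5.
c and g share exactly the 2 values {6, 7}; by pigeonhole those values go to them, so strike 6, 7 from f.
No further eliminations apply; c can still be any of 6, 7.

6, 7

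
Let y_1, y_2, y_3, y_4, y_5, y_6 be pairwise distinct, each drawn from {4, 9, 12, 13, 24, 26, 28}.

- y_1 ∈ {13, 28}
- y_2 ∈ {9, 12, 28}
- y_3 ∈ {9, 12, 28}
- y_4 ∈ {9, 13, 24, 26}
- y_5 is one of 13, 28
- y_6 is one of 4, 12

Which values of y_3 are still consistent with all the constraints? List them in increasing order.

9, 12

y_1 and y_5 between them cover only {13, 28} — a naked pair. Remove those values from y_2, y_3, y_4.
y_2 and y_3 share exactly the 2 values {9, 12}; by pigeonhole those values go to them, so strike 9, 12 from y_4, y_6.
y_6 has just one choice, so y_6 = 4.
No further eliminations apply; y_3 can still be any of 9, 12.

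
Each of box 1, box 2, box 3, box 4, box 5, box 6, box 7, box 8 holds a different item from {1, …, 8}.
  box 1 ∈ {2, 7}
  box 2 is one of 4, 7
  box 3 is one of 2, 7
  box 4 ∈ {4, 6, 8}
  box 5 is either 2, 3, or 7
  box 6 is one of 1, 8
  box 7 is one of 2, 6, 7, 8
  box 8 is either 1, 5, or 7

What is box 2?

The 8 variables draw from only 8 values {1, 2, 3, 4, 5, 6, 7, 8}, so each is used; only box 5 can be 3, hence box 5 = 3.
The 7 still-open variables draw from only 7 values {1, 2, 4, 5, 6, 7, 8}, so each is used; only box 8 can be 5, hence box 8 = 5.
Among the 6 still-open variables, 1 fits only box 6 (and all 6 values in {1, 2, 4, 6, 7, 8} must be used), so box 6 = 1.
The 2 variables box 1 and box 3 are confined to {2, 7}, which locks those values in; drop them from box 2, box 7.
So box 2 = 4.

4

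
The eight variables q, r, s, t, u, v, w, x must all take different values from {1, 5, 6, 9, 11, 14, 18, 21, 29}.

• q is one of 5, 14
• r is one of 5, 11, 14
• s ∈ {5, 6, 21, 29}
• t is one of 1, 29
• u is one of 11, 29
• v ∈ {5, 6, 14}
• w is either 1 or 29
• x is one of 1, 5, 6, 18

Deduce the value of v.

The 8 variables together cover exactly {1, 5, 6, 11, 14, 18, 21, 29} — 8 values for 8 variables — and 18 appears only in x's list, so x = 18.
Among the 7 still-open variables, 21 fits only s (and all 7 values in {1, 5, 6, 11, 14, 21, 29} must be used), so s = 21.
The 6 still-open variables draw from only 6 values {1, 5, 6, 11, 14, 29}, so each is used; only v can be 6, hence v = 6.

6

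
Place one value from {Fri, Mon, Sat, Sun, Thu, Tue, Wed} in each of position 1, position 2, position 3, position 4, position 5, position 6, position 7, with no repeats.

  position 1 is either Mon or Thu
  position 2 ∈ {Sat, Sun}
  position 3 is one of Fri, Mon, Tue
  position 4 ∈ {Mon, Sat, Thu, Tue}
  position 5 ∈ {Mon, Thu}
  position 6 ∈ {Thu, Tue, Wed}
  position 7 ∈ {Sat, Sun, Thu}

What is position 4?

Tue

The 7 variables draw from only 7 values {Fri, Mon, Sat, Sun, Thu, Tue, Wed}, so each is used; only position 3 can be Fri, hence position 3 = Fri.
The 6 still-open variables together cover exactly {Mon, Sat, Sun, Thu, Tue, Wed} — 6 values for 6 variables — and Wed appears only in position 6's list, so position 6 = Wed.
The 5 still-open variables together cover exactly {Mon, Sat, Sun, Thu, Tue} — 5 values for 5 variables — and Tue appears only in position 4's list, so position 4 = Tue.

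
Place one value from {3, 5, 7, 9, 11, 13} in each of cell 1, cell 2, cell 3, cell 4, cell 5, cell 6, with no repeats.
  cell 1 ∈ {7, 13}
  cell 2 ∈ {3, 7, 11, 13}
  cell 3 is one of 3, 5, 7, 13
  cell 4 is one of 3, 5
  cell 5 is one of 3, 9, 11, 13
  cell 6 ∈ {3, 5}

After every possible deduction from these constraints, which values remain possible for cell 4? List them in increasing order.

3, 5

The 6 variables together cover exactly {3, 5, 7, 9, 11, 13} — 6 values for 6 variables — and 9 appears only in cell 5's list, so cell 5 = 9.
The 5 still-open variables together cover exactly {3, 5, 7, 11, 13} — 5 values for 5 variables — and 11 appears only in cell 2's list, so cell 2 = 11.
cell 4 and cell 6 share exactly the 2 values {3, 5}; by pigeonhole those values go to them, so strike 3, 5 from cell 3.
No further eliminations apply; cell 4 can still be any of 3, 5.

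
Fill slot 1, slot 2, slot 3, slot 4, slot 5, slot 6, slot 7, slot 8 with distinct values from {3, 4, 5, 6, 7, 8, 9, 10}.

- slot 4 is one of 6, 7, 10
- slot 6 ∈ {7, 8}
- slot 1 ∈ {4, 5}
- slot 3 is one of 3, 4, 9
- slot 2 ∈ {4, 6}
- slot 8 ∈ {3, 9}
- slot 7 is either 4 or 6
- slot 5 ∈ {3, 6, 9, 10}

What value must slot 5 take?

10

The 8 variables together cover exactly {3, 4, 5, 6, 7, 8, 9, 10} — 8 values for 8 variables — and 5 appears only in slot 1's list, so slot 1 = 5.
The 7 still-open variables draw from only 7 values {3, 4, 6, 7, 8, 9, 10}, so each is used; only slot 6 can be 8, hence slot 6 = 8.
The 6 still-open variables draw from only 6 values {3, 4, 6, 7, 9, 10}, so each is used; only slot 4 can be 7, hence slot 4 = 7.
The 5 still-open variables draw from only 5 values {3, 4, 6, 9, 10}, so each is used; only slot 5 can be 10, hence slot 5 = 10.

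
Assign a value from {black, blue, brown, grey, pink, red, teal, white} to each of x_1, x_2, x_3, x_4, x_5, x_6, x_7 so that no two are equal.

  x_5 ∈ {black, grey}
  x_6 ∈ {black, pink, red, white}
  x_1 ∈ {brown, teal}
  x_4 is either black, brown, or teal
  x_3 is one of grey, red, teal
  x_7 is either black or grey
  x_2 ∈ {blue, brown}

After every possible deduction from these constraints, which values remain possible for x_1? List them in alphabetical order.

x_5 and x_7 share exactly the 2 values {black, grey}; by pigeonhole those values go to them, so strike black, grey from x_3, x_4, x_6.
The 2 variables x_1 and x_4 are confined to {brown, teal}, which locks those values in; drop them from x_2, x_3.
That leaves x_2 = blue.
x_3 must be red (only option left). So x_6 can't be red.
No further eliminations apply; x_1 can still be any of brown, teal.

brown, teal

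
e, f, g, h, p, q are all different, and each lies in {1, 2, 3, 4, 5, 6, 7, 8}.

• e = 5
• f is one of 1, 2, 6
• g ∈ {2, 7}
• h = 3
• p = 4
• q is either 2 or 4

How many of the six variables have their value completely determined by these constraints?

e has just one choice, so e = 5.
That leaves h = 3.
p has just one choice, so p = 4. Remove 4 from q.
q has just one choice, so q = 2. Eliminate 2 elsewhere: f, g.
g must be 7 (only option left).
Determined: e=5, g=7, h=3, p=4, q=2. The other variables each still have more than one consistent value. That makes 5.

5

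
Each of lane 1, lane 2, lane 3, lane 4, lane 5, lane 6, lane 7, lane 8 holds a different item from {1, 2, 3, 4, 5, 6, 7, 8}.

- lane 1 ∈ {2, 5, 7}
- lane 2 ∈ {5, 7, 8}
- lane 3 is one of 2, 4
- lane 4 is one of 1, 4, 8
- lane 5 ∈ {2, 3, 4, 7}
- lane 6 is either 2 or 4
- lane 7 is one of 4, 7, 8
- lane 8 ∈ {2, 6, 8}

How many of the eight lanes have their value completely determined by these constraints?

3

Among the 8 variables, 1 fits only lane 4 (and all 8 values in {1, 2, 3, 4, 5, 6, 7, 8} must be used), so lane 4 = 1.
The 7 still-open variables together cover exactly {2, 3, 4, 5, 6, 7, 8} — 7 values for 7 variables — and 3 appears only in lane 5's list, so lane 5 = 3.
The 6 still-open variables draw from only 6 values {2, 4, 5, 6, 7, 8}, so each is used; only lane 8 can be 6, hence lane 8 = 6.
lane 3 and lane 6 share exactly the 2 values {2, 4}; by pigeonhole those values go to them, so strike 2, 4 from lane 1, lane 7.
Determined: lane 4=1, lane 5=3, lane 8=6. The other lanes each still have more than one consistent value. That makes 3.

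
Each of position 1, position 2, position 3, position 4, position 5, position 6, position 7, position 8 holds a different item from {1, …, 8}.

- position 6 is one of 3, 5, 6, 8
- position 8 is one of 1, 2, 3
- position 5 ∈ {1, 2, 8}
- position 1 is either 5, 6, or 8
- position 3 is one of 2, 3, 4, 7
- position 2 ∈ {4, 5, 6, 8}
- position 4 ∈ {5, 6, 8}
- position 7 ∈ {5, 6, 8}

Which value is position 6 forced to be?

3

The 8 variables draw from only 8 values {1, 2, 3, 4, 5, 6, 7, 8}, so each is used; only position 3 can be 7, hence position 3 = 7.
The 7 still-open variables together cover exactly {1, 2, 3, 4, 5, 6, 8} — 7 values for 7 variables — and 4 appears only in position 2's list, so position 2 = 4.
position 1, position 4, position 7 between them cover only {5, 6, 8} — a naked triple. Remove those values from position 5, position 6.
So position 6 = 3.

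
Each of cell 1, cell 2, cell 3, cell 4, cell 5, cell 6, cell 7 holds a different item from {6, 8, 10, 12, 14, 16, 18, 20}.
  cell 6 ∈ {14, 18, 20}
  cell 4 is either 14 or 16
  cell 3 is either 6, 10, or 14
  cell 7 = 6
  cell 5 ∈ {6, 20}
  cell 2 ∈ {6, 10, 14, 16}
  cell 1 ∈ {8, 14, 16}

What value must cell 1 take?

cell 7's domain is down to {6}, so cell 7 = 6. So cell 2, cell 3, cell 5 can't be 6.
cell 5's domain is down to {20}, so cell 5 = 20. Remove 20 from cell 6.
Among the 5 still-open variables, 8 fits only cell 1 (and all 5 values in {8, 10, 14, 16, 18} must be used), so cell 1 = 8.

8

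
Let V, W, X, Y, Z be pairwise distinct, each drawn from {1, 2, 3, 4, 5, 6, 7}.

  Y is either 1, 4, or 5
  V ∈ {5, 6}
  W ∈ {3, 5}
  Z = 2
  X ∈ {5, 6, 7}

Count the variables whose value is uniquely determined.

1

Z has just one choice, so Z = 2.
Determined: Z=2. The other variables each still have more than one consistent value. That makes 1.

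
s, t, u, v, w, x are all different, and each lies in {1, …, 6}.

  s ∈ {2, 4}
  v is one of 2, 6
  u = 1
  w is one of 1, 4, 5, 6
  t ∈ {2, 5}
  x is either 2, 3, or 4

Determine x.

3

u has just one choice, so u = 1. Eliminate 1 elsewhere: w.
The 5 still-open variables draw from only 5 values {2, 3, 4, 5, 6}, so each is used; only x can be 3, hence x = 3.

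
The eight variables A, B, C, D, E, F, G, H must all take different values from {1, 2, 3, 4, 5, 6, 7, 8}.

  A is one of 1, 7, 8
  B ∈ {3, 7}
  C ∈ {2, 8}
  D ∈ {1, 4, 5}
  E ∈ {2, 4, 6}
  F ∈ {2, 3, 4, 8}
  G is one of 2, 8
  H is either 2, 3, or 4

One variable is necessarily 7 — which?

B

Among the 8 variables, 5 fits only D (and all 8 values in {1, 2, 3, 4, 5, 6, 7, 8} must be used), so D = 5.
The 7 still-open variables together cover exactly {1, 2, 3, 4, 6, 7, 8} — 7 values for 7 variables — and 1 appears only in A's list, so A = 1.
The 6 still-open variables draw from only 6 values {2, 3, 4, 6, 7, 8}, so each is used; only E can be 6, hence E = 6.
Among the 5 still-open variables, 7 fits only B (and all 5 values in {2, 3, 4, 7, 8} must be used), so B = 7.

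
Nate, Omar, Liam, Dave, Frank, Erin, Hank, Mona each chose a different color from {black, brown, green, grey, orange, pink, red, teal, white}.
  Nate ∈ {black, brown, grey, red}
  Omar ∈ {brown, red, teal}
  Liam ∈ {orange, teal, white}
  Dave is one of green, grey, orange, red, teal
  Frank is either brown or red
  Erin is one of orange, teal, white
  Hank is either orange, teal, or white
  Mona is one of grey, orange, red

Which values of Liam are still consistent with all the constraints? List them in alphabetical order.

orange, teal, white

The 8 variables draw from only 8 values {black, brown, green, grey, orange, red, teal, white}, so each is used; only Nate can be black, hence Nate = black.
The 7 still-open variables draw from only 7 values {brown, green, grey, orange, red, teal, white}, so each is used; only Dave can be green, hence Dave = green.
The 6 still-open variables draw from only 6 values {brown, grey, orange, red, teal, white}, so each is used; only Mona can be grey, hence Mona = grey.
The 3 variables Liam, Erin, Hank are confined to {orange, teal, white}, which locks those values in; drop them from Omar.
No further eliminations apply; Liam can still be any of orange, teal, white.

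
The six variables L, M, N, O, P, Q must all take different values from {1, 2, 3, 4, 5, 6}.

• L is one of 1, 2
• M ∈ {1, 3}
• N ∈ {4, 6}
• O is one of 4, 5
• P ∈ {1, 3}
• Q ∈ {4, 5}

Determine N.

The 6 variables draw from only 6 values {1, 2, 3, 4, 5, 6}, so each is used; only L can be 2, hence L = 2.
The 5 still-open variables draw from only 5 values {1, 3, 4, 5, 6}, so each is used; only N can be 6, hence N = 6.

6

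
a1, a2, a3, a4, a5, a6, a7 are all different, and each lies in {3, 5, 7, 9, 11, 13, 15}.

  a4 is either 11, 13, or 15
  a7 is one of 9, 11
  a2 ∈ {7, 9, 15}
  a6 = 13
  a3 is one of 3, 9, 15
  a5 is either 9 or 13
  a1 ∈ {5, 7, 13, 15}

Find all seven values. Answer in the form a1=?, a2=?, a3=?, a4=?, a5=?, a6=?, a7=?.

a1=5, a2=7, a3=3, a4=15, a5=9, a6=13, a7=11

a6 must be 13 (only option left). So a1, a4, a5 can't be 13.
That leaves a5 = 9. Strike 9 from a2, a3, a7.
a7 has just one choice, so a7 = 11. Strike 11 from a4.
a4 has just one choice, so a4 = 15. Remove 15 from a1, a2, a3.
a2's domain is down to {7}, so a2 = 7. Eliminate 7 elsewhere: a1.
a3's domain is down to {3}, so a3 = 3.
That leaves a1 = 5.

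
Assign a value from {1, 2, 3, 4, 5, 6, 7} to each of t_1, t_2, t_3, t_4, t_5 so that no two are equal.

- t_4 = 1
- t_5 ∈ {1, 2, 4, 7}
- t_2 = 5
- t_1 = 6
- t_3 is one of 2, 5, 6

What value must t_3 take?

2

t_1 has just one choice, so t_1 = 6. Strike 6 from t_3.
t_2 has just one choice, so t_2 = 5. Eliminate 5 elsewhere: t_3.
So t_3 = 2.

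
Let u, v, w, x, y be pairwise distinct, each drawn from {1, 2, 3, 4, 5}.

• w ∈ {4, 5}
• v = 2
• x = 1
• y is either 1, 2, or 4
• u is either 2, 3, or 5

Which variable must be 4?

y

v's domain is down to {2}, so v = 2. Strike 2 from u, y.
x must be 1 (only option left). So y can't be 1.
So 4 goes to y.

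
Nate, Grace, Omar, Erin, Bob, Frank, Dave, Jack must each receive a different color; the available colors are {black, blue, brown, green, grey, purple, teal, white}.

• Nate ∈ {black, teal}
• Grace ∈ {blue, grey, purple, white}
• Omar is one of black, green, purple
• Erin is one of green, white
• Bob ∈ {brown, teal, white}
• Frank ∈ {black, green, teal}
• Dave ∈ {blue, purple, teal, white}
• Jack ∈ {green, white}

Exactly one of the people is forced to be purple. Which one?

The 8 variables draw from only 8 values {black, blue, brown, green, grey, purple, teal, white}, so each is used; only Bob can be brown, hence Bob = brown.
Among the 7 still-open variables, grey fits only Grace (and all 7 values in {black, blue, green, grey, purple, teal, white} must be used), so Grace = grey.
The 6 still-open variables together cover exactly {black, blue, green, purple, teal, white} — 6 values for 6 variables — and blue appears only in Dave's list, so Dave = blue.
The 5 still-open variables together cover exactly {black, green, purple, teal, white} — 5 values for 5 variables — and purple appears only in Omar's list, so Omar = purple.

Omar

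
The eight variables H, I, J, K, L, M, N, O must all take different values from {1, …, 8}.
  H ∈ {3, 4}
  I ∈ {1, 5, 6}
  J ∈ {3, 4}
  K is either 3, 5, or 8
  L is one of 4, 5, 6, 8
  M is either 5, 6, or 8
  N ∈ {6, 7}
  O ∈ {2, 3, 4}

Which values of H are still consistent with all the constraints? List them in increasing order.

3, 4

Among the 8 variables, 1 fits only I (and all 8 values in {1, 2, 3, 4, 5, 6, 7, 8} must be used), so I = 1.
The 7 still-open variables draw from only 7 values {2, 3, 4, 5, 6, 7, 8}, so each is used; only O can be 2, hence O = 2.
The 6 still-open variables draw from only 6 values {3, 4, 5, 6, 7, 8}, so each is used; only N can be 7, hence N = 7.
H and J share exactly the 2 values {3, 4}; by pigeonhole those values go to them, so strike 3, 4 from K, L.
No further eliminations apply; H can still be any of 3, 4.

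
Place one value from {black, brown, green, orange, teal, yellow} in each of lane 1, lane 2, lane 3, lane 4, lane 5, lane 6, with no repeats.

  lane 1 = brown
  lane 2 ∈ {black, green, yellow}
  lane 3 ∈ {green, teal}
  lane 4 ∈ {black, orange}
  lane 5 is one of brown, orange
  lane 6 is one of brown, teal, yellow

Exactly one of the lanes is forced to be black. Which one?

lane 4

lane 1 has just one choice, so lane 1 = brown. Remove brown from lane 5, lane 6.
lane 5 has just one choice, so lane 5 = orange. Strike orange from lane 4.
So black goes to lane 4.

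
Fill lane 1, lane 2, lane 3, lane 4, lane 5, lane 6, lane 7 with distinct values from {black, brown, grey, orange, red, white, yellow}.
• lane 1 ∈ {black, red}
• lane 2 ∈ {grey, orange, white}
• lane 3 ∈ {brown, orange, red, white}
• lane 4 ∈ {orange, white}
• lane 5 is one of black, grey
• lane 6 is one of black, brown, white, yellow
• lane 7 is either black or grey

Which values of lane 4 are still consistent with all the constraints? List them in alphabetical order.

The 7 variables together cover exactly {black, brown, grey, orange, red, white, yellow} — 7 values for 7 variables — and yellow appears only in lane 6's list, so lane 6 = yellow.
Among the 6 still-open variables, brown fits only lane 3 (and all 6 values in {black, brown, grey, orange, red, white} must be used), so lane 3 = brown.
The 5 still-open variables together cover exactly {black, grey, orange, red, white} — 5 values for 5 variables — and red appears only in lane 1's list, so lane 1 = red.
lane 5 and lane 7 between them cover only {black, grey} — a naked pair. Remove those values from lane 2.
No further eliminations apply; lane 4 can still be any of orange, white.

orange, white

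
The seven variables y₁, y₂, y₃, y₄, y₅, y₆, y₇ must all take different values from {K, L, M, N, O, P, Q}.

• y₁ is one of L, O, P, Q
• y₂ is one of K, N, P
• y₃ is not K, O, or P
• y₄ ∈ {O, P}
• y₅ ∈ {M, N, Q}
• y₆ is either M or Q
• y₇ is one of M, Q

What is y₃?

L

The 7 variables draw from only 7 values {K, L, M, N, O, P, Q}, so each is used; only y₂ can be K, hence y₂ = K.
y₆ and y₇ between them cover only {M, Q} — a naked pair. Remove those values from y₁, y₃, y₅.
y₅'s domain is down to {N}, so y₅ = N. Remove N from y₃.
So y₃ = L.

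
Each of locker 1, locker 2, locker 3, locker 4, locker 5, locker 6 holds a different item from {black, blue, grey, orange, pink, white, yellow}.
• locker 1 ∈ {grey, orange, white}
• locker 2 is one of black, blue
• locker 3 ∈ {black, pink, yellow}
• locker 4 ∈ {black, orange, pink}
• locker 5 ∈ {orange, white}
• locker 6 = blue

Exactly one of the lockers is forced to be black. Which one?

locker 6 must be blue (only option left). Remove blue from locker 2.
So black goes to locker 2.

locker 2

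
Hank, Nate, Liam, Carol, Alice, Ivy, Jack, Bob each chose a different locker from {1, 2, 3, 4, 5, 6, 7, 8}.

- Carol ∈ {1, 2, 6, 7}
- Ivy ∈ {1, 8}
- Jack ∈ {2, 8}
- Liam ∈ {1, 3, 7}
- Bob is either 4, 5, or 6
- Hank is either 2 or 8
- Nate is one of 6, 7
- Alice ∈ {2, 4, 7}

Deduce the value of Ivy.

The 8 variables draw from only 8 values {1, 2, 3, 4, 5, 6, 7, 8}, so each is used; only Liam can be 3, hence Liam = 3.
The 7 still-open variables together cover exactly {1, 2, 4, 5, 6, 7, 8} — 7 values for 7 variables — and 5 appears only in Bob's list, so Bob = 5.
Among the 6 still-open variables, 4 fits only Alice (and all 6 values in {1, 2, 4, 6, 7, 8} must be used), so Alice = 4.
The 2 variables Hank and Jack are confined to {2, 8}, which locks those values in; drop them from Carol, Ivy.
So Ivy = 1.

1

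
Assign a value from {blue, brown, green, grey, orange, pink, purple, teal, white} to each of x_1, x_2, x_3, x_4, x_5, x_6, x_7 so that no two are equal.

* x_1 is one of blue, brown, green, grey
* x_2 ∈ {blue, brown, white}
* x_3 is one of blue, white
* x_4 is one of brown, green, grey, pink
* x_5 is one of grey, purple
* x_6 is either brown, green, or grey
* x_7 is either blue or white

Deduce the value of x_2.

brown

Among the 7 variables, pink fits only x_4 (and all 7 values in {blue, brown, green, grey, pink, purple, white} must be used), so x_4 = pink.
The 6 still-open variables together cover exactly {blue, brown, green, grey, purple, white} — 6 values for 6 variables — and purple appears only in x_5's list, so x_5 = purple.
The 2 variables x_3 and x_7 are confined to {blue, white}, which locks those values in; drop them from x_1, x_2.
So x_2 = brown.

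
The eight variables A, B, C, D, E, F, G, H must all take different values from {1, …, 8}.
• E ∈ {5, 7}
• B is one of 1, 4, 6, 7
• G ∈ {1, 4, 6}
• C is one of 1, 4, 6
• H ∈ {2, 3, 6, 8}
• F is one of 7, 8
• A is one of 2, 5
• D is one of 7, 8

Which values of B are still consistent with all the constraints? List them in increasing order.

1, 4, 6

Among the 8 variables, 3 fits only H (and all 8 values in {1, 2, 3, 4, 5, 6, 7, 8} must be used), so H = 3.
The 7 still-open variables together cover exactly {1, 2, 4, 5, 6, 7, 8} — 7 values for 7 variables — and 2 appears only in A's list, so A = 2.
Among the 6 still-open variables, 5 fits only E (and all 6 values in {1, 4, 5, 6, 7, 8} must be used), so E = 5.
The 2 variables D and F are confined to {7, 8}, which locks those values in; drop them from B.
No further eliminations apply; B can still be any of 1, 4, 6.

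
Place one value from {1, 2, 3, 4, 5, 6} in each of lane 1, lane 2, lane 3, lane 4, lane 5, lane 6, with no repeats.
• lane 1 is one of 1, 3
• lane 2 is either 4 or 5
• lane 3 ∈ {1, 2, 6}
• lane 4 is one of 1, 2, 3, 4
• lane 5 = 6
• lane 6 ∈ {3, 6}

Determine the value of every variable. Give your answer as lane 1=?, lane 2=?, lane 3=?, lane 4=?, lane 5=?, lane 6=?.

lane 5's domain is down to {6}, so lane 5 = 6. So lane 3, lane 6 can't be 6.
lane 6's domain is down to {3}, so lane 6 = 3. So lane 1, lane 4 can't be 3.
lane 1 must be 1 (only option left). Strike 1 from lane 3, lane 4.
lane 3 must be 2 (only option left). So lane 4 can't be 2.
That leaves lane 4 = 4. Strike 4 from lane 2.
That leaves lane 2 = 5.

lane 1=1, lane 2=5, lane 3=2, lane 4=4, lane 5=6, lane 6=3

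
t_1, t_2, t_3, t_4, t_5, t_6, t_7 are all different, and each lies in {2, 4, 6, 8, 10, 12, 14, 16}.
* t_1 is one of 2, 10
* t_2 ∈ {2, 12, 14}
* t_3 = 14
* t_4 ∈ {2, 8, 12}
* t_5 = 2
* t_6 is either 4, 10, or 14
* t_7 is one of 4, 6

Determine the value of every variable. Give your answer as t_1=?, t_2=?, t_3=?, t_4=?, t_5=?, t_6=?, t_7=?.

t_1=10, t_2=12, t_3=14, t_4=8, t_5=2, t_6=4, t_7=6

t_3's domain is down to {14}, so t_3 = 14. So t_2, t_6 can't be 14.
t_5 must be 2 (only option left). Remove 2 from t_1, t_2, t_4.
t_1's domain is down to {10}, so t_1 = 10. Eliminate 10 elsewhere: t_6.
t_2's domain is down to {12}, so t_2 = 12. So t_4 can't be 12.
That leaves t_4 = 8.
t_6 must be 4 (only option left). Strike 4 from t_7.
t_7 must be 6 (only option left).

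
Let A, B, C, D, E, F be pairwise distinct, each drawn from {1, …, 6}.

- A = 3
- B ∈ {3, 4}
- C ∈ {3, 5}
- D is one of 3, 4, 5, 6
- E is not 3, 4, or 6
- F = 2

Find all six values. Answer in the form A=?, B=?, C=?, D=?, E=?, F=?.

A must be 3 (only option left). So B, C, D can't be 3.
That leaves B = 4. So D can't be 4.
C's domain is down to {5}, so C = 5. Eliminate 5 elsewhere: D, E.
D's domain is down to {6}, so D = 6.
F's domain is down to {2}, so F = 2. Eliminate 2 elsewhere: E.
E must be 1 (only option left).

A=3, B=4, C=5, D=6, E=1, F=2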